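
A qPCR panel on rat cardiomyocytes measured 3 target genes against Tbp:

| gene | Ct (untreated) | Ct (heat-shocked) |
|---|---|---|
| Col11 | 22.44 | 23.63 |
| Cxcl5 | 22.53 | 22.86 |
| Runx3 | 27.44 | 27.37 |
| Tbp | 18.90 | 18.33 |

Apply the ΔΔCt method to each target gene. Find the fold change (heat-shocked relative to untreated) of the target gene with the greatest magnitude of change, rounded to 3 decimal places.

Col11: ΔΔCt = (23.63−18.33) − (22.44−18.90) = 5.30 − 3.54 = 1.76; fold change = 2^-1.76 = 0.295
Cxcl5: ΔΔCt = (22.86−18.33) − (22.53−18.90) = 4.53 − 3.63 = 0.90; fold change = 2^-0.90 = 0.536
Runx3: ΔΔCt = (27.37−18.33) − (27.44−18.90) = 9.04 − 8.54 = 0.50; fold change = 2^-0.50 = 0.707
Col11 has the largest |ΔΔCt| = 1.76.

0.295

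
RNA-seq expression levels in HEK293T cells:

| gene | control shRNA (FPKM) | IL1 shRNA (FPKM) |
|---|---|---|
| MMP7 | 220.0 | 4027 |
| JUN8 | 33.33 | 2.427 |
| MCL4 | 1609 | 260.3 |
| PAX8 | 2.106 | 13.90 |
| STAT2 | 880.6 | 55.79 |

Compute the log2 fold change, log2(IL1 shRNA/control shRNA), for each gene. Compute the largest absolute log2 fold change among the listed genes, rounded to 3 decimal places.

4.194

log2(4027/220.0) = 4.194  (MMP7)
log2(2.427/33.33) = -3.780  (JUN8)
log2(260.3/1609) = -2.628  (MCL4)
log2(13.90/2.106) = 2.723  (PAX8)
log2(55.79/880.6) = -3.980  (STAT2)
The largest magnitude belongs to MMP7.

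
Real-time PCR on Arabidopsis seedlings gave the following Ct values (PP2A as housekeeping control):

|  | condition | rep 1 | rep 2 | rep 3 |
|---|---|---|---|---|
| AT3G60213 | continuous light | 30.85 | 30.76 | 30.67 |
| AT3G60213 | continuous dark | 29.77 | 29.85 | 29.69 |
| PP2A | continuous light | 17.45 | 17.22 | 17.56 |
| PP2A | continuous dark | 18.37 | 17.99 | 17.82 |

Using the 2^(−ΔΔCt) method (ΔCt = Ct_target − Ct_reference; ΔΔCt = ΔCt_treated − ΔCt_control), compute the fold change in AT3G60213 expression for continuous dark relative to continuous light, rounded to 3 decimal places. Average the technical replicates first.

3.117

Mean Ct: AT3G60213 continuous light 30.760; AT3G60213 continuous dark 29.770; PP2A continuous light 17.410; PP2A continuous dark 18.060
ΔCt(continuous light) = 30.760 − 17.410 = 13.350
ΔCt(continuous dark) = 29.770 − 18.060 = 11.710
ΔΔCt = 11.710 − 13.350 = -1.640
Fold change = 2^(−(-1.640)) = 2^1.640 = 3.1167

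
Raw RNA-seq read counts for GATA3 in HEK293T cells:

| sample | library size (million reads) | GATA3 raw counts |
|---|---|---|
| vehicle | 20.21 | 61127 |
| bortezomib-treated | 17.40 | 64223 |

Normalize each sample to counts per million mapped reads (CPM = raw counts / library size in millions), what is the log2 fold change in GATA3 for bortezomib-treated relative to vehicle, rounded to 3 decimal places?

CPM(vehicle) = 61127 / 20.21 = 3024.5918
CPM(bortezomib-treated) = 64223 / 17.40 = 3690.9770
Fold change = 3690.9770 / 3024.5918 = 1.22032
log2(1.22032) = 0.2873

0.287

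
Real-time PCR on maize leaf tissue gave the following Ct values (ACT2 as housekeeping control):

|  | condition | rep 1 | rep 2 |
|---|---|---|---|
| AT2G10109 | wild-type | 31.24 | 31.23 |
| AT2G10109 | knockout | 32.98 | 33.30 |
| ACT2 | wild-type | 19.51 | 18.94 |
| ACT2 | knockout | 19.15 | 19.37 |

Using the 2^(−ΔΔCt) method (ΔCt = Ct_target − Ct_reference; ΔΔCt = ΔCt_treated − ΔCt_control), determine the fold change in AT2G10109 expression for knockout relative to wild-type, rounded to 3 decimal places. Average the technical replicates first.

Mean Ct: AT2G10109 wild-type 31.235; AT2G10109 knockout 33.140; ACT2 wild-type 19.225; ACT2 knockout 19.260
ΔCt(wild-type) = 31.235 − 19.225 = 12.010
ΔCt(knockout) = 33.140 − 19.260 = 13.880
ΔΔCt = 13.880 − 12.010 = 1.870
Fold change = 2^(−1.870) = 0.2736

0.274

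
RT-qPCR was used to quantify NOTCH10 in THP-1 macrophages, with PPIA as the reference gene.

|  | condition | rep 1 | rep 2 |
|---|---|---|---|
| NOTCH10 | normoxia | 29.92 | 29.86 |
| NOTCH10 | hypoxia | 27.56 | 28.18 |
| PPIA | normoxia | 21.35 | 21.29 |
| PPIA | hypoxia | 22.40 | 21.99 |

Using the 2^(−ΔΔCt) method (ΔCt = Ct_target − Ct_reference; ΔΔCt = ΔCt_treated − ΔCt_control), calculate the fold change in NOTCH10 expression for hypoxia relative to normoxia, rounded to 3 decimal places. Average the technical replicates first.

Mean Ct: NOTCH10 normoxia 29.890; NOTCH10 hypoxia 27.870; PPIA normoxia 21.320; PPIA hypoxia 22.195
ΔCt(normoxia) = 29.890 − 21.320 = 8.570
ΔCt(hypoxia) = 27.870 − 22.195 = 5.675
ΔΔCt = 5.675 − 8.570 = -2.895
Fold change = 2^(−(-2.895)) = 2^2.895 = 7.4384

7.438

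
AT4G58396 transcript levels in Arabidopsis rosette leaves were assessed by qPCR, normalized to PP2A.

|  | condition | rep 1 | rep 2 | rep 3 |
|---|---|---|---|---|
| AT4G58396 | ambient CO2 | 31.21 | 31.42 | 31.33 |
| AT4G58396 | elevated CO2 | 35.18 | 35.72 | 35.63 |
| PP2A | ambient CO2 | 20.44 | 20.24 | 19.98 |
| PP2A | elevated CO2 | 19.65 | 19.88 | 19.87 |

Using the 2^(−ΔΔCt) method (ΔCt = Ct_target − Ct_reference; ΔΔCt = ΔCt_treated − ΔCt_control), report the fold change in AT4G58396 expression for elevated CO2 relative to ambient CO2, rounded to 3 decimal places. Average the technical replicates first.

0.041

Mean Ct: AT4G58396 ambient CO2 31.320; AT4G58396 elevated CO2 35.510; PP2A ambient CO2 20.220; PP2A elevated CO2 19.800
ΔCt(ambient CO2) = 31.320 − 20.220 = 11.100
ΔCt(elevated CO2) = 35.510 − 19.800 = 15.710
ΔΔCt = 15.710 − 11.100 = 4.610
Fold change = 2^(−4.610) = 0.0409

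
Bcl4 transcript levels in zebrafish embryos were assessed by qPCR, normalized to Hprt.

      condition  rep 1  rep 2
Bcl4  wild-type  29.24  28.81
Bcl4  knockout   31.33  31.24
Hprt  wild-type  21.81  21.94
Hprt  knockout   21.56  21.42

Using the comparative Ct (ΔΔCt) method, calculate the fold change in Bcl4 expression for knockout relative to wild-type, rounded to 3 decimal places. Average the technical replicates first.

0.160

Mean Ct: Bcl4 wild-type 29.025; Bcl4 knockout 31.285; Hprt wild-type 21.875; Hprt knockout 21.490
ΔCt(wild-type) = 29.025 − 21.875 = 7.150
ΔCt(knockout) = 31.285 − 21.490 = 9.795
ΔΔCt = 9.795 − 7.150 = 2.645
Fold change = 2^(−2.645) = 0.1599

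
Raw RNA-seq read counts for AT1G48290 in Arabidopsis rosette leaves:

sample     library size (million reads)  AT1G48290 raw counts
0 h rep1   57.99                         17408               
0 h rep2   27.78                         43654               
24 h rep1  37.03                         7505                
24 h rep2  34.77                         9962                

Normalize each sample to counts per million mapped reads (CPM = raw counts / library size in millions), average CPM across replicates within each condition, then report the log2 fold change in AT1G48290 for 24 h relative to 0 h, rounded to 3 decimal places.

CPM(0 h rep1) = 17408 / 57.99 = 300.1897
CPM(0 h rep2) = 43654 / 27.78 = 1571.4183
CPM(24 h rep1) = 7505 / 37.03 = 202.6735
CPM(24 h rep2) = 9962 / 34.77 = 286.5114
mean CPM(0 h) = 935.8040; mean CPM(24 h) = 244.5924
Fold change = 244.5924 / 935.8040 = 0.26137
log2(0.26137) = -1.9358

-1.936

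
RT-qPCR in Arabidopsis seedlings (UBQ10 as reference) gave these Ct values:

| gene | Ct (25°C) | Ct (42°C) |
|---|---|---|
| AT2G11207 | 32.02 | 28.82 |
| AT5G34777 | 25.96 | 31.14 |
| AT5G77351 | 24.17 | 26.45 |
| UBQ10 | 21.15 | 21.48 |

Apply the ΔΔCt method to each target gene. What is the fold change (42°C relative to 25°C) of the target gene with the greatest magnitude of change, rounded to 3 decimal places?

AT2G11207: ΔΔCt = (28.82−21.48) − (32.02−21.15) = 7.34 − 10.87 = -3.53; fold change = 2^3.53 = 11.551
AT5G34777: ΔΔCt = (31.14−21.48) − (25.96−21.15) = 9.66 − 4.81 = 4.85; fold change = 2^-4.85 = 0.035
AT5G77351: ΔΔCt = (26.45−21.48) − (24.17−21.15) = 4.97 − 3.02 = 1.95; fold change = 2^-1.95 = 0.259
AT5G34777 has the largest |ΔΔCt| = 4.85.

0.035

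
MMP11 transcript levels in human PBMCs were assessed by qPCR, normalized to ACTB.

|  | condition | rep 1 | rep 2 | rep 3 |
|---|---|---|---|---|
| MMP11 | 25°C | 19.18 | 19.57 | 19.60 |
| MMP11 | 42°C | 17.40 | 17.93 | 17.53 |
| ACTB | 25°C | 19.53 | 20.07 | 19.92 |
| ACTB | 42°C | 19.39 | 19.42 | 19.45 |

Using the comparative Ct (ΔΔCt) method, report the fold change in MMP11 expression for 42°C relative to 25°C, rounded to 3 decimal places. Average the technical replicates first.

Mean Ct: MMP11 25°C 19.450; MMP11 42°C 17.620; ACTB 25°C 19.840; ACTB 42°C 19.420
ΔCt(25°C) = 19.450 − 19.840 = -0.390
ΔCt(42°C) = 17.620 − 19.420 = -1.800
ΔΔCt = -1.800 − (-0.390) = -1.410
Fold change = 2^(−(-1.410)) = 2^1.410 = 2.6574

2.657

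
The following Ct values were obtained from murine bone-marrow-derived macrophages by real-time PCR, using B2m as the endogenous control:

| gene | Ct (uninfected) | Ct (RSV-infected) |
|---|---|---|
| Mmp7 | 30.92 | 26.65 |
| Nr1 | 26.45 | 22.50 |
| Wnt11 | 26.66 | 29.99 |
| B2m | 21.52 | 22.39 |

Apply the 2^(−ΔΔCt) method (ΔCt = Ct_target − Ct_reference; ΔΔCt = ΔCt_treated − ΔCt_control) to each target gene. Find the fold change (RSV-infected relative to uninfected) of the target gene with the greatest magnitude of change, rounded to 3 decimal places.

Mmp7: ΔΔCt = (26.65−22.39) − (30.92−21.52) = 4.26 − 9.40 = -5.14; fold change = 2^5.14 = 35.261
Nr1: ΔΔCt = (22.50−22.39) − (26.45−21.52) = 0.11 − 4.93 = -4.82; fold change = 2^4.82 = 28.246
Wnt11: ΔΔCt = (29.99−22.39) − (26.66−21.52) = 7.60 − 5.14 = 2.46; fold change = 2^-2.46 = 0.182
Mmp7 has the largest |ΔΔCt| = 5.14.

35.261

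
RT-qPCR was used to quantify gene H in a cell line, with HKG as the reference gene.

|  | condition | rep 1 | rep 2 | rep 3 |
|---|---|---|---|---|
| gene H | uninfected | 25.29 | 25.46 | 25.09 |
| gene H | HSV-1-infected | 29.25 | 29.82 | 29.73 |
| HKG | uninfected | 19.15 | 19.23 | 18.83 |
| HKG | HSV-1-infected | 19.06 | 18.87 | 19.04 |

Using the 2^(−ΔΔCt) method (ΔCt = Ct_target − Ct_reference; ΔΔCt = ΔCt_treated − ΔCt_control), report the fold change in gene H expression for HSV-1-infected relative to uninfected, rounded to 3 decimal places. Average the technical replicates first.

Mean Ct: gene H uninfected 25.280; gene H HSV-1-infected 29.600; HKG uninfected 19.070; HKG HSV-1-infected 18.990
ΔCt(uninfected) = 25.280 − 19.070 = 6.210
ΔCt(HSV-1-infected) = 29.600 − 18.990 = 10.610
ΔΔCt = 10.610 − 6.210 = 4.400
Fold change = 2^(−4.400) = 0.0474

0.047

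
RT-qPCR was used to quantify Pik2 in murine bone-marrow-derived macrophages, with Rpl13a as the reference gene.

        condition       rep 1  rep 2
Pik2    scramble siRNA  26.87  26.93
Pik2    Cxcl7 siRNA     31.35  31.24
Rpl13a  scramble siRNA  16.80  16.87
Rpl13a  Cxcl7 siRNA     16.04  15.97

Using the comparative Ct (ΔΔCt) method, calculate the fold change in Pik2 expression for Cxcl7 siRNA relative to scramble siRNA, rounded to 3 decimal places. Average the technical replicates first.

Mean Ct: Pik2 scramble siRNA 26.900; Pik2 Cxcl7 siRNA 31.295; Rpl13a scramble siRNA 16.835; Rpl13a Cxcl7 siRNA 16.005
ΔCt(scramble siRNA) = 26.900 − 16.835 = 10.065
ΔCt(Cxcl7 siRNA) = 31.295 − 16.005 = 15.290
ΔΔCt = 15.290 − 10.065 = 5.225
Fold change = 2^(−5.225) = 0.0267

0.027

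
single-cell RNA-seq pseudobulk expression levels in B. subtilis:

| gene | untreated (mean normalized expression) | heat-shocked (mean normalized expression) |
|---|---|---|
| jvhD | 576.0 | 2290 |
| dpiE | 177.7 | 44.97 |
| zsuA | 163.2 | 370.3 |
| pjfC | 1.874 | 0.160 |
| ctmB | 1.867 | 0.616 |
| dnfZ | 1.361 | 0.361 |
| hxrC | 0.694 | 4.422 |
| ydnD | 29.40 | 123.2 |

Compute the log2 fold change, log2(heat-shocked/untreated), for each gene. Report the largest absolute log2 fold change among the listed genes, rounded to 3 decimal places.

3.550

log2(2290/576.0) = 1.991  (jvhD)
log2(44.97/177.7) = -1.982  (dpiE)
log2(370.3/163.2) = 1.182  (zsuA)
log2(0.160/1.874) = -3.550  (pjfC)
log2(0.616/1.867) = -1.600  (ctmB)
log2(0.361/1.361) = -1.915  (dnfZ)
log2(4.422/0.694) = 2.672  (hxrC)
log2(123.2/29.40) = 2.067  (ydnD)
The largest magnitude belongs to pjfC.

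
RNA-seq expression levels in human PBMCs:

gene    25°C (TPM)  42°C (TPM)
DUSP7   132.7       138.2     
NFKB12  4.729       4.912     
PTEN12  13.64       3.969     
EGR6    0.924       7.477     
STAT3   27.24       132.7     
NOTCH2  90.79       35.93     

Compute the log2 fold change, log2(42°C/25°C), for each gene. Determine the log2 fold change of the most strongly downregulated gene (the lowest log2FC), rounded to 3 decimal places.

-1.781

log2(138.2/132.7) = 0.059  (DUSP7)
log2(4.912/4.729) = 0.055  (NFKB12)
log2(3.969/13.64) = -1.781  (PTEN12)
log2(7.477/0.924) = 3.016  (EGR6)
log2(132.7/27.24) = 2.284  (STAT3)
log2(35.93/90.79) = -1.337  (NOTCH2)
PTEN12 is most strongly downregulated.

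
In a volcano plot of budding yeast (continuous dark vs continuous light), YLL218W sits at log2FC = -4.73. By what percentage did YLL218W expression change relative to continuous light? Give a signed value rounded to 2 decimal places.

Fold change = 2^(-4.73) = 0.0377
Percent change = (FC − 1) × 100% = (0.0377 − 1) × 100 = -96.23%

-96.23%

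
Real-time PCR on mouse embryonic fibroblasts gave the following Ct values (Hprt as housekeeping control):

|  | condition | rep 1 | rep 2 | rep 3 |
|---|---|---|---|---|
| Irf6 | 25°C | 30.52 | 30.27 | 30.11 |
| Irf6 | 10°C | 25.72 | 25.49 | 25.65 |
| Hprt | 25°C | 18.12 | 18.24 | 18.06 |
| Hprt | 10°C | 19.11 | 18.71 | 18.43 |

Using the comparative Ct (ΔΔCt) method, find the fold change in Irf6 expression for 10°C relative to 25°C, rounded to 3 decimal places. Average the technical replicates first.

39.124

Mean Ct: Irf6 25°C 30.300; Irf6 10°C 25.620; Hprt 25°C 18.140; Hprt 10°C 18.750
ΔCt(25°C) = 30.300 − 18.140 = 12.160
ΔCt(10°C) = 25.620 − 18.750 = 6.870
ΔΔCt = 6.870 − 12.160 = -5.290
Fold change = 2^(−(-5.290)) = 2^5.290 = 39.1245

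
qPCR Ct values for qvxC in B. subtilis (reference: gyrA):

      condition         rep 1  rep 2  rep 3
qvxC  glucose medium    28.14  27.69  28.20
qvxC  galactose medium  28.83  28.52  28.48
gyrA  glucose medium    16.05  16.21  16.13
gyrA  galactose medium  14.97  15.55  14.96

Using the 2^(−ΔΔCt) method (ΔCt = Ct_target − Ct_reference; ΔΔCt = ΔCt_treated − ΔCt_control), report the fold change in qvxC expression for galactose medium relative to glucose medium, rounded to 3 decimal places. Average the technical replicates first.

Mean Ct: qvxC glucose medium 28.010; qvxC galactose medium 28.610; gyrA glucose medium 16.130; gyrA galactose medium 15.160
ΔCt(glucose medium) = 28.010 − 16.130 = 11.880
ΔCt(galactose medium) = 28.610 − 15.160 = 13.450
ΔΔCt = 13.450 − 11.880 = 1.570
Fold change = 2^(−1.570) = 0.3368

0.337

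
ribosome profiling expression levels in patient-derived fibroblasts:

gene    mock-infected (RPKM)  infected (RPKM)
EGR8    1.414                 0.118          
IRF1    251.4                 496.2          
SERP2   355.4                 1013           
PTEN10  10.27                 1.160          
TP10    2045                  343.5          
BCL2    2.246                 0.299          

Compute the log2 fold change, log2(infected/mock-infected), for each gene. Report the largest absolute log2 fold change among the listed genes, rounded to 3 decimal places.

3.583

log2(0.118/1.414) = -3.583  (EGR8)
log2(496.2/251.4) = 0.981  (IRF1)
log2(1013/355.4) = 1.511  (SERP2)
log2(1.160/10.27) = -3.146  (PTEN10)
log2(343.5/2045) = -2.574  (TP10)
log2(0.299/2.246) = -2.909  (BCL2)
The largest magnitude belongs to EGR8.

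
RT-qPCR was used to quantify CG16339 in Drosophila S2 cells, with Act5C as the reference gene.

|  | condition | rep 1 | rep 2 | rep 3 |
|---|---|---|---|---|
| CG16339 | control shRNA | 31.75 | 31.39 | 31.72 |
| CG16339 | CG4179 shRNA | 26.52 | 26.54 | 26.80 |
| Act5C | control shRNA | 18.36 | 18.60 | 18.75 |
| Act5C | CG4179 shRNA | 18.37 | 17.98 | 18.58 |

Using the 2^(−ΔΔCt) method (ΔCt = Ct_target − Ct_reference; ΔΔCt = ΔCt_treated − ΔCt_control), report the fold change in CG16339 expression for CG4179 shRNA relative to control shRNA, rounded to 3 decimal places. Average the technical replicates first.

26.723

Mean Ct: CG16339 control shRNA 31.620; CG16339 CG4179 shRNA 26.620; Act5C control shRNA 18.570; Act5C CG4179 shRNA 18.310
ΔCt(control shRNA) = 31.620 − 18.570 = 13.050
ΔCt(CG4179 shRNA) = 26.620 − 18.310 = 8.310
ΔΔCt = 8.310 − 13.050 = -4.740
Fold change = 2^(−(-4.740)) = 2^4.740 = 26.7228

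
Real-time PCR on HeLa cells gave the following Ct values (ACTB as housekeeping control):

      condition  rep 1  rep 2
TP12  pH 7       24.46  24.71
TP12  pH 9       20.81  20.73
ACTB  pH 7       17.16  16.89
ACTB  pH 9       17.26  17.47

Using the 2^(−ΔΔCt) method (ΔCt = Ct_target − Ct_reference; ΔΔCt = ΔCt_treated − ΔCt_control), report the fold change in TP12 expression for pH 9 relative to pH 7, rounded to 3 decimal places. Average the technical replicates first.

Mean Ct: TP12 pH 7 24.585; TP12 pH 9 20.770; ACTB pH 7 17.025; ACTB pH 9 17.365
ΔCt(pH 7) = 24.585 − 17.025 = 7.560
ΔCt(pH 9) = 20.770 − 17.365 = 3.405
ΔΔCt = 3.405 − 7.560 = -4.155
Fold change = 2^(−(-4.155)) = 2^4.155 = 17.8147

17.815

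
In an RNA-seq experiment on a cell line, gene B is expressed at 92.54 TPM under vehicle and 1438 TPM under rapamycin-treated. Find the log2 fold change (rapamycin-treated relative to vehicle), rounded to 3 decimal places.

3.958

Fold change = 1438 / 92.54 = 15.5392
log2(15.5392) = 3.9578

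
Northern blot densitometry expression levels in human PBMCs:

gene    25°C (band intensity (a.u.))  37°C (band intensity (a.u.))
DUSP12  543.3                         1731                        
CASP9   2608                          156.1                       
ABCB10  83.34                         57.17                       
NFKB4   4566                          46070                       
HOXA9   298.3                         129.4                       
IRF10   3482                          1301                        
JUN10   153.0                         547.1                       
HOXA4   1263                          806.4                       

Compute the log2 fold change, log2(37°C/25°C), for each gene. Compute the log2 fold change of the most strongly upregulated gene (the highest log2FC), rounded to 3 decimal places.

3.335

log2(1731/543.3) = 1.672  (DUSP12)
log2(156.1/2608) = -4.062  (CASP9)
log2(57.17/83.34) = -0.544  (ABCB10)
log2(46070/4566) = 3.335  (NFKB4)
log2(129.4/298.3) = -1.205  (HOXA9)
log2(1301/3482) = -1.420  (IRF10)
log2(547.1/153.0) = 1.838  (JUN10)
log2(806.4/1263) = -0.647  (HOXA4)
NFKB4 is most strongly upregulated.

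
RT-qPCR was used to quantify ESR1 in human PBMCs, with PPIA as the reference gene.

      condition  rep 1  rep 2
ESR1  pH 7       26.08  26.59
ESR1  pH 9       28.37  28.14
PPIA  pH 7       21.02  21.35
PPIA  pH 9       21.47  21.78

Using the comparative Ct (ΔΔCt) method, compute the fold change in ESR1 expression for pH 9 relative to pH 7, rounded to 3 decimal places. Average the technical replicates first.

0.358

Mean Ct: ESR1 pH 7 26.335; ESR1 pH 9 28.255; PPIA pH 7 21.185; PPIA pH 9 21.625
ΔCt(pH 7) = 26.335 − 21.185 = 5.150
ΔCt(pH 9) = 28.255 − 21.625 = 6.630
ΔΔCt = 6.630 − 5.150 = 1.480
Fold change = 2^(−1.480) = 0.3585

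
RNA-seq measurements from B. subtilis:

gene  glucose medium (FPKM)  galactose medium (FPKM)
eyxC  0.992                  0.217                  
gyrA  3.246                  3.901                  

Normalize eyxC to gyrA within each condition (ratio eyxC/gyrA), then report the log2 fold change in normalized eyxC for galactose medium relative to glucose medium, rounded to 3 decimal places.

eyxC/gyrA (glucose medium) = 0.992 / 3.246 = 0.30561
eyxC/gyrA (galactose medium) = 0.217 / 3.901 = 0.055627
Fold change = 0.055627 / 0.30561 = 0.1820
log2(0.1820) = -2.4578

-2.458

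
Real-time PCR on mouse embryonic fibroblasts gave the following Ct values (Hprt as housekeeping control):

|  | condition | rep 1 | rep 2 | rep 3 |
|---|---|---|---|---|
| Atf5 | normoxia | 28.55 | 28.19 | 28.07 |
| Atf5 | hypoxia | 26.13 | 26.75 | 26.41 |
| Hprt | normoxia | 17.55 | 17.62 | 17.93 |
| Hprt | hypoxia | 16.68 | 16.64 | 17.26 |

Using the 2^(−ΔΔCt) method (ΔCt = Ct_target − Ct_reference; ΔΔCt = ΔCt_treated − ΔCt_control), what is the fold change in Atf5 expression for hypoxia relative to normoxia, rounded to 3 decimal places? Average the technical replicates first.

2.000

Mean Ct: Atf5 normoxia 28.270; Atf5 hypoxia 26.430; Hprt normoxia 17.700; Hprt hypoxia 16.860
ΔCt(normoxia) = 28.270 − 17.700 = 10.570
ΔCt(hypoxia) = 26.430 − 16.860 = 9.570
ΔΔCt = 9.570 − 10.570 = -1.000
Fold change = 2^(−(-1.000)) = 2^1.000 = 2.0000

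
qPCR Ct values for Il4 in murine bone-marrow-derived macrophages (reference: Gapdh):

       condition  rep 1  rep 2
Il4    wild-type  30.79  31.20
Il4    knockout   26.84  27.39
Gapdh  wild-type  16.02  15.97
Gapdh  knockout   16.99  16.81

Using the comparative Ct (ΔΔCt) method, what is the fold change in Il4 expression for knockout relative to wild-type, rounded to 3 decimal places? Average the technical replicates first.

27.569

Mean Ct: Il4 wild-type 30.995; Il4 knockout 27.115; Gapdh wild-type 15.995; Gapdh knockout 16.900
ΔCt(wild-type) = 30.995 − 15.995 = 15.000
ΔCt(knockout) = 27.115 − 16.900 = 10.215
ΔΔCt = 10.215 − 15.000 = -4.785
Fold change = 2^(−(-4.785)) = 2^4.785 = 27.5695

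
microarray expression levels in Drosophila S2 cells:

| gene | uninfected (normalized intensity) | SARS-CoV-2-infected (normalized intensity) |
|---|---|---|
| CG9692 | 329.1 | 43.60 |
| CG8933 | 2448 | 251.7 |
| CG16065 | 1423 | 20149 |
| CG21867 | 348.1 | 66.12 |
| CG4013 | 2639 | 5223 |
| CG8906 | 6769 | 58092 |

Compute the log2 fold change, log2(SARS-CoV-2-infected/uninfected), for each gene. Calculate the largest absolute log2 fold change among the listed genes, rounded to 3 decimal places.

3.824

log2(43.60/329.1) = -2.916  (CG9692)
log2(251.7/2448) = -3.282  (CG8933)
log2(20149/1423) = 3.824  (CG16065)
log2(66.12/348.1) = -2.396  (CG21867)
log2(5223/2639) = 0.985  (CG4013)
log2(58092/6769) = 3.101  (CG8906)
The largest magnitude belongs to CG16065.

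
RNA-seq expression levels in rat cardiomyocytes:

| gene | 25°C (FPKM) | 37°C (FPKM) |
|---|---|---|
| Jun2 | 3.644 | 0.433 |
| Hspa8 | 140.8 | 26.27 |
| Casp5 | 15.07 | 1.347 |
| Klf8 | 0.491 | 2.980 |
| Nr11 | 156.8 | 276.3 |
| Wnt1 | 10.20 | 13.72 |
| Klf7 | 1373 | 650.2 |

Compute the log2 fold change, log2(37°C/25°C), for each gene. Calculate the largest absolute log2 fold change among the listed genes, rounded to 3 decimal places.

3.484

log2(0.433/3.644) = -3.073  (Jun2)
log2(26.27/140.8) = -2.422  (Hspa8)
log2(1.347/15.07) = -3.484  (Casp5)
log2(2.980/0.491) = 2.602  (Klf8)
log2(276.3/156.8) = 0.817  (Nr11)
log2(13.72/10.20) = 0.428  (Wnt1)
log2(650.2/1373) = -1.078  (Klf7)
The largest magnitude belongs to Casp5.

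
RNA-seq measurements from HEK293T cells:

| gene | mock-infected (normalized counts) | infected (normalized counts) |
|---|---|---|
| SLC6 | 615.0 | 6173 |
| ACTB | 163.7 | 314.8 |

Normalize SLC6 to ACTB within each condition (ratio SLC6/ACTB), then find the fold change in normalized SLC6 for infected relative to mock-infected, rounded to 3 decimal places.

5.220

SLC6/ACTB (mock-infected) = 615.0 / 163.7 = 3.7569
SLC6/ACTB (infected) = 6173 / 314.8 = 19.609
Fold change = 19.609 / 3.7569 = 5.2196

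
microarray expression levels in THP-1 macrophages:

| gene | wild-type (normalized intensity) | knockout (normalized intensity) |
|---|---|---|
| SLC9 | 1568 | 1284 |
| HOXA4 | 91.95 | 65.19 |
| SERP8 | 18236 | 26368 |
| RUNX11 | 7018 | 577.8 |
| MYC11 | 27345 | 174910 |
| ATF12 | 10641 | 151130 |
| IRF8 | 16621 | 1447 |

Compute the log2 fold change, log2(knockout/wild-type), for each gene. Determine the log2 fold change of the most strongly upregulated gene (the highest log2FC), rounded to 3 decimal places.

3.828

log2(1284/1568) = -0.288  (SLC9)
log2(65.19/91.95) = -0.496  (HOXA4)
log2(26368/18236) = 0.532  (SERP8)
log2(577.8/7018) = -3.602  (RUNX11)
log2(174910/27345) = 2.677  (MYC11)
log2(151130/10641) = 3.828  (ATF12)
log2(1447/16621) = -3.522  (IRF8)
ATF12 is most strongly upregulated.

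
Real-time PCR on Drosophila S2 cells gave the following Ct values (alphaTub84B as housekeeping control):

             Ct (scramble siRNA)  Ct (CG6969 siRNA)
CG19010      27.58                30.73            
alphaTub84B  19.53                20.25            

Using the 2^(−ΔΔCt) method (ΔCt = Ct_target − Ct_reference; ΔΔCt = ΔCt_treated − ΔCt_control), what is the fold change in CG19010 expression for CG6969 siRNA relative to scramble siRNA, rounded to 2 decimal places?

0.19

ΔCt(scramble siRNA) = 27.580 − 19.530 = 8.050
ΔCt(CG6969 siRNA) = 30.730 − 20.250 = 10.480
ΔΔCt = 10.480 − 8.050 = 2.430
Fold change = 2^(−2.430) = 0.186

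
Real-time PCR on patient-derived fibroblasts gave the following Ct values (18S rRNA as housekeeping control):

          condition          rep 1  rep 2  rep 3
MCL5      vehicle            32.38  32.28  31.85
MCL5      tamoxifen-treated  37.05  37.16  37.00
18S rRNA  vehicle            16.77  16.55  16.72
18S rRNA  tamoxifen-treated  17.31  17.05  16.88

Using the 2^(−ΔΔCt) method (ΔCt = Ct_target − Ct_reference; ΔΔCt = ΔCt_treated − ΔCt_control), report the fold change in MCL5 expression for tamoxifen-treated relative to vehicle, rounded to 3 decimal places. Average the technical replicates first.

0.044

Mean Ct: MCL5 vehicle 32.170; MCL5 tamoxifen-treated 37.070; 18S rRNA vehicle 16.680; 18S rRNA tamoxifen-treated 17.080
ΔCt(vehicle) = 32.170 − 16.680 = 15.490
ΔCt(tamoxifen-treated) = 37.070 − 17.080 = 19.990
ΔΔCt = 19.990 − 15.490 = 4.500
Fold change = 2^(−4.500) = 0.0442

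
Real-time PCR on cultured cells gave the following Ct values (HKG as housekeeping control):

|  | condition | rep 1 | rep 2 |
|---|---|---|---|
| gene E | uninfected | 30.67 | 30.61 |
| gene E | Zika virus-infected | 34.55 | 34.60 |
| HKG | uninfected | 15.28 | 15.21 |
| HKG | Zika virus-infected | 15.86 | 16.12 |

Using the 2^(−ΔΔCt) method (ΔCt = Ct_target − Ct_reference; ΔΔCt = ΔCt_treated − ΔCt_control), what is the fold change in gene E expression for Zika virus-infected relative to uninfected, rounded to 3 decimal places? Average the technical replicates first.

0.110

Mean Ct: gene E uninfected 30.640; gene E Zika virus-infected 34.575; HKG uninfected 15.245; HKG Zika virus-infected 15.990
ΔCt(uninfected) = 30.640 − 15.245 = 15.395
ΔCt(Zika virus-infected) = 34.575 − 15.990 = 18.585
ΔΔCt = 18.585 − 15.395 = 3.190
Fold change = 2^(−3.190) = 0.1096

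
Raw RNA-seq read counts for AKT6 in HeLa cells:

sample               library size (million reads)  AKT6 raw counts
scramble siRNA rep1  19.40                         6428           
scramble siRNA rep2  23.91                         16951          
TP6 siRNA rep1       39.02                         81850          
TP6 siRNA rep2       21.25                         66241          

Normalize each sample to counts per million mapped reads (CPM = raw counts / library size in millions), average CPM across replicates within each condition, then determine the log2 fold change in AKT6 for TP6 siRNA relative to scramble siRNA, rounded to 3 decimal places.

2.326

CPM(scramble siRNA rep1) = 6428 / 19.40 = 331.3402
CPM(scramble siRNA rep2) = 16951 / 23.91 = 708.9502
CPM(TP6 siRNA rep1) = 81850 / 39.02 = 2097.6422
CPM(TP6 siRNA rep2) = 66241 / 21.25 = 3117.2235
mean CPM(scramble siRNA) = 520.1452; mean CPM(TP6 siRNA) = 2607.4329
Fold change = 2607.4329 / 520.1452 = 5.01289
log2(5.01289) = 2.3256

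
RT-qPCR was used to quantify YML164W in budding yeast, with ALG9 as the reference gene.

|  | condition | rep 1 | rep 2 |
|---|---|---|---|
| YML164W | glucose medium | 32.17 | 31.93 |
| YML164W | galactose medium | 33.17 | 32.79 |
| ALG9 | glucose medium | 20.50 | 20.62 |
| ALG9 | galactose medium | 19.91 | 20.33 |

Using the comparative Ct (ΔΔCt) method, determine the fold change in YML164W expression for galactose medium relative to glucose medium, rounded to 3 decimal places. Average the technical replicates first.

Mean Ct: YML164W glucose medium 32.050; YML164W galactose medium 32.980; ALG9 glucose medium 20.560; ALG9 galactose medium 20.120
ΔCt(glucose medium) = 32.050 − 20.560 = 11.490
ΔCt(galactose medium) = 32.980 − 20.120 = 12.860
ΔΔCt = 12.860 − 11.490 = 1.370
Fold change = 2^(−1.370) = 0.3869

0.387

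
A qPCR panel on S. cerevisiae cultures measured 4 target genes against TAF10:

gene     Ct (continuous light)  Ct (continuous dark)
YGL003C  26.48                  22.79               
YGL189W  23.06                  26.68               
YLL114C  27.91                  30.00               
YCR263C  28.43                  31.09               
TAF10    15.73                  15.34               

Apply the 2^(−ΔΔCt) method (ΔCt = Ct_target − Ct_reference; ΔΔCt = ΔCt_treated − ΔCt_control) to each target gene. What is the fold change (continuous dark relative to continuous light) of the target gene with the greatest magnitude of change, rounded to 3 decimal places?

YGL003C: ΔΔCt = (22.79−15.34) − (26.48−15.73) = 7.45 − 10.75 = -3.30; fold change = 2^3.30 = 9.849
YGL189W: ΔΔCt = (26.68−15.34) − (23.06−15.73) = 11.34 − 7.33 = 4.01; fold change = 2^-4.01 = 0.062
YLL114C: ΔΔCt = (30.00−15.34) − (27.91−15.73) = 14.66 − 12.18 = 2.48; fold change = 2^-2.48 = 0.179
YCR263C: ΔΔCt = (31.09−15.34) − (28.43−15.73) = 15.75 − 12.70 = 3.05; fold change = 2^-3.05 = 0.121
YGL189W has the largest |ΔΔCt| = 4.01.

0.062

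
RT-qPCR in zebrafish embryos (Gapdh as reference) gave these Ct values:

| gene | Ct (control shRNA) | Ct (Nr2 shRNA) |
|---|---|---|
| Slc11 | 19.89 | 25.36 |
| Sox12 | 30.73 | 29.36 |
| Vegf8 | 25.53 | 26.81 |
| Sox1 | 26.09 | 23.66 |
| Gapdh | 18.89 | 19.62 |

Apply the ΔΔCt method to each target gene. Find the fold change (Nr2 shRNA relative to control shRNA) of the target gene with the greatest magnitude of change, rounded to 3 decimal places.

0.037

Slc11: ΔΔCt = (25.36−19.62) − (19.89−18.89) = 5.74 − 1.00 = 4.74; fold change = 2^-4.74 = 0.037
Sox12: ΔΔCt = (29.36−19.62) − (30.73−18.89) = 9.74 − 11.84 = -2.10; fold change = 2^2.10 = 4.287
Vegf8: ΔΔCt = (26.81−19.62) − (25.53−18.89) = 7.19 − 6.64 = 0.55; fold change = 2^-0.55 = 0.683
Sox1: ΔΔCt = (23.66−19.62) − (26.09−18.89) = 4.04 − 7.20 = -3.16; fold change = 2^3.16 = 8.938
Slc11 has the largest |ΔΔCt| = 4.74.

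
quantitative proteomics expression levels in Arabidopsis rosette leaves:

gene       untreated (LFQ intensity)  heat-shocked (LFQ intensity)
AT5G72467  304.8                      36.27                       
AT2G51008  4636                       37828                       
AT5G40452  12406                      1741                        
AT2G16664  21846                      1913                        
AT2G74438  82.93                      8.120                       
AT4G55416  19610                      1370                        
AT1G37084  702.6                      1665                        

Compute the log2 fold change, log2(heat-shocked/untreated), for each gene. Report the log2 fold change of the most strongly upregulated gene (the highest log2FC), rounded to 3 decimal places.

log2(36.27/304.8) = -3.071  (AT5G72467)
log2(37828/4636) = 3.029  (AT2G51008)
log2(1741/12406) = -2.833  (AT5G40452)
log2(1913/21846) = -3.513  (AT2G16664)
log2(8.120/82.93) = -3.352  (AT2G74438)
log2(1370/19610) = -3.839  (AT4G55416)
log2(1665/702.6) = 1.245  (AT1G37084)
AT2G51008 is most strongly upregulated.

3.029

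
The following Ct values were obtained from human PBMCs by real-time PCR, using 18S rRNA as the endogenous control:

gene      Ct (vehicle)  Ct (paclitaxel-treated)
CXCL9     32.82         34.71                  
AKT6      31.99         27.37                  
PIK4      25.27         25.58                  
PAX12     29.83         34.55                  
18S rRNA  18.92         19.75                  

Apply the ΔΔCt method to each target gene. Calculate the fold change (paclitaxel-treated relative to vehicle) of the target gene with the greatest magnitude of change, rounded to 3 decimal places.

CXCL9: ΔΔCt = (34.71−19.75) − (32.82−18.92) = 14.96 − 13.90 = 1.06; fold change = 2^-1.06 = 0.480
AKT6: ΔΔCt = (27.37−19.75) − (31.99−18.92) = 7.62 − 13.07 = -5.45; fold change = 2^5.45 = 43.713
PIK4: ΔΔCt = (25.58−19.75) − (25.27−18.92) = 5.83 − 6.35 = -0.52; fold change = 2^0.52 = 1.434
PAX12: ΔΔCt = (34.55−19.75) − (29.83−18.92) = 14.80 − 10.91 = 3.89; fold change = 2^-3.89 = 0.067
AKT6 has the largest |ΔΔCt| = 5.45.

43.713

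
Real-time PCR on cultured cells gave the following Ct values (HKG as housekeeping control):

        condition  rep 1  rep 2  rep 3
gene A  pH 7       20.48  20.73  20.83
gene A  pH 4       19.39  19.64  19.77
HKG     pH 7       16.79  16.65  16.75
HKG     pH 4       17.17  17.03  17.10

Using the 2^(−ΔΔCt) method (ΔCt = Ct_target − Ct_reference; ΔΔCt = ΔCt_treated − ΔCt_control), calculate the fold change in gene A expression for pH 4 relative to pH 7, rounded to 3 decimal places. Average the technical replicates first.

2.732

Mean Ct: gene A pH 7 20.680; gene A pH 4 19.600; HKG pH 7 16.730; HKG pH 4 17.100
ΔCt(pH 7) = 20.680 − 16.730 = 3.950
ΔCt(pH 4) = 19.600 − 17.100 = 2.500
ΔΔCt = 2.500 − 3.950 = -1.450
Fold change = 2^(−(-1.450)) = 2^1.450 = 2.7321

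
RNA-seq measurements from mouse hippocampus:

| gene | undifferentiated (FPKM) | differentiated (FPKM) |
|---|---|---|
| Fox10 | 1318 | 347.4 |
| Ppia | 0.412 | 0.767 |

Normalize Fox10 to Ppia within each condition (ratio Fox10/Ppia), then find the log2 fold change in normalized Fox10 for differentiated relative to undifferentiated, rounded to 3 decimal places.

-2.820

Fox10/Ppia (undifferentiated) = 1318 / 0.412 = 3199
Fox10/Ppia (differentiated) = 347.4 / 0.767 = 452.93
Fold change = 452.93 / 3199 = 0.1416
log2(0.1416) = -2.8203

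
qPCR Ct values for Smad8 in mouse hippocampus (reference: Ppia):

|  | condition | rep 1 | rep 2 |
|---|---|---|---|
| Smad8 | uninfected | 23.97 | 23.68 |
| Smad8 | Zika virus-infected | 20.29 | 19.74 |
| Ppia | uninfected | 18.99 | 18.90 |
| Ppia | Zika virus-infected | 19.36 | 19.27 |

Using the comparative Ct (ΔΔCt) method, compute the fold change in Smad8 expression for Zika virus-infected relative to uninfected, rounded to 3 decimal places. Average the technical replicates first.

Mean Ct: Smad8 uninfected 23.825; Smad8 Zika virus-infected 20.015; Ppia uninfected 18.945; Ppia Zika virus-infected 19.315
ΔCt(uninfected) = 23.825 − 18.945 = 4.880
ΔCt(Zika virus-infected) = 20.015 − 19.315 = 0.700
ΔΔCt = 0.700 − 4.880 = -4.180
Fold change = 2^(−(-4.180)) = 2^4.180 = 18.1261

18.126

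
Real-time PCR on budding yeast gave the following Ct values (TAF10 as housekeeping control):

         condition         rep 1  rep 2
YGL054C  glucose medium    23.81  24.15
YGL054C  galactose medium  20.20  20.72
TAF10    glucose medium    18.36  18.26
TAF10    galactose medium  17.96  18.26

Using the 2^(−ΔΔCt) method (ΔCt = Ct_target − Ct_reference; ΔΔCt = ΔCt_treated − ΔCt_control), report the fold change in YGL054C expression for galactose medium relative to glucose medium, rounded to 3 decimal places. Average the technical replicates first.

9.987

Mean Ct: YGL054C glucose medium 23.980; YGL054C galactose medium 20.460; TAF10 glucose medium 18.310; TAF10 galactose medium 18.110
ΔCt(glucose medium) = 23.980 − 18.310 = 5.670
ΔCt(galactose medium) = 20.460 − 18.110 = 2.350
ΔΔCt = 2.350 − 5.670 = -3.320
Fold change = 2^(−(-3.320)) = 2^3.320 = 9.9866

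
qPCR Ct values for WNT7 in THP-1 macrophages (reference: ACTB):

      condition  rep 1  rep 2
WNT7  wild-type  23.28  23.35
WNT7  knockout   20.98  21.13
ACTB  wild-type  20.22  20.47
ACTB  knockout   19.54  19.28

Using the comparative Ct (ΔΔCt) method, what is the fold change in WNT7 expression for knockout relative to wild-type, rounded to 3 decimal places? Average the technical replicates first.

2.505

Mean Ct: WNT7 wild-type 23.315; WNT7 knockout 21.055; ACTB wild-type 20.345; ACTB knockout 19.410
ΔCt(wild-type) = 23.315 − 20.345 = 2.970
ΔCt(knockout) = 21.055 − 19.410 = 1.645
ΔΔCt = 1.645 − 2.970 = -1.325
Fold change = 2^(−(-1.325)) = 2^1.325 = 2.5053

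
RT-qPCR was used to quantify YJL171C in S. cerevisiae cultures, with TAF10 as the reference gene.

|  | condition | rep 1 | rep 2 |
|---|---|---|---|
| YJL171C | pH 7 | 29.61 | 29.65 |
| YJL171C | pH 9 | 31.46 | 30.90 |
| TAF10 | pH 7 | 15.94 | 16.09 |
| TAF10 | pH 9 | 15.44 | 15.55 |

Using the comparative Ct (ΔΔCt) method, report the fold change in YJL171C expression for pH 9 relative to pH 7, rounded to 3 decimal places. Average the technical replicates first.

Mean Ct: YJL171C pH 7 29.630; YJL171C pH 9 31.180; TAF10 pH 7 16.015; TAF10 pH 9 15.495
ΔCt(pH 7) = 29.630 − 16.015 = 13.615
ΔCt(pH 9) = 31.180 − 15.495 = 15.685
ΔΔCt = 15.685 − 13.615 = 2.070
Fold change = 2^(−2.070) = 0.2382

0.238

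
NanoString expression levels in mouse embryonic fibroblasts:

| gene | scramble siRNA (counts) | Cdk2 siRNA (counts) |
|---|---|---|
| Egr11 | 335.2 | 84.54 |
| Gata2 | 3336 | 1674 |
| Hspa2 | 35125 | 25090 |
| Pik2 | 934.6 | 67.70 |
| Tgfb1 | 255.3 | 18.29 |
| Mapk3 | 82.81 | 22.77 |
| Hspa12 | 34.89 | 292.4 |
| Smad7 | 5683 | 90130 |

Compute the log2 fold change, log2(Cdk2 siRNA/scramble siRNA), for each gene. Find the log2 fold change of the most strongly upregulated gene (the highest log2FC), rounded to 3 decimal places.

3.987

log2(84.54/335.2) = -1.987  (Egr11)
log2(1674/3336) = -0.995  (Gata2)
log2(25090/35125) = -0.485  (Hspa2)
log2(67.70/934.6) = -3.787  (Pik2)
log2(18.29/255.3) = -3.803  (Tgfb1)
log2(22.77/82.81) = -1.863  (Mapk3)
log2(292.4/34.89) = 3.067  (Hspa12)
log2(90130/5683) = 3.987  (Smad7)
Smad7 is most strongly upregulated.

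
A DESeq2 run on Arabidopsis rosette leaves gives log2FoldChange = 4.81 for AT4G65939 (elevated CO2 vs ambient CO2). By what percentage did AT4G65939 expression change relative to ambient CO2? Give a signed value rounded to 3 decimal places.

2705.138%

Fold change = 2^(4.81) = 28.0514
Percent change = (FC − 1) × 100% = (28.0514 − 1) × 100 = 2705.138%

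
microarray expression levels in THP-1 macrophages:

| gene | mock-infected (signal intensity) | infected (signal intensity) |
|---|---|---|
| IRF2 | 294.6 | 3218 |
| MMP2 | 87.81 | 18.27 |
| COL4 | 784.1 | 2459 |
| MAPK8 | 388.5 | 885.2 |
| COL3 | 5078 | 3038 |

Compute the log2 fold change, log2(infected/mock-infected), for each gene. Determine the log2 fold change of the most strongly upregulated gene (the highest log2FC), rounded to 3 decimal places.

log2(3218/294.6) = 3.449  (IRF2)
log2(18.27/87.81) = -2.265  (MMP2)
log2(2459/784.1) = 1.649  (COL4)
log2(885.2/388.5) = 1.188  (MAPK8)
log2(3038/5078) = -0.741  (COL3)
IRF2 is most strongly upregulated.

3.449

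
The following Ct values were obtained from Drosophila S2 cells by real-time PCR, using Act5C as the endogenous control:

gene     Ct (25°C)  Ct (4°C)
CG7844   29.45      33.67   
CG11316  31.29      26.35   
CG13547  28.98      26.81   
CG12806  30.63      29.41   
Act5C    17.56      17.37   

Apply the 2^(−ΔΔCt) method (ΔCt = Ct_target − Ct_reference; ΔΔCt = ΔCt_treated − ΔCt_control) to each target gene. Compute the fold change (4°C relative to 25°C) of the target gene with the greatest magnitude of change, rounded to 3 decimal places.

CG7844: ΔΔCt = (33.67−17.37) − (29.45−17.56) = 16.30 − 11.89 = 4.41; fold change = 2^-4.41 = 0.047
CG11316: ΔΔCt = (26.35−17.37) − (31.29−17.56) = 8.98 − 13.73 = -4.75; fold change = 2^4.75 = 26.909
CG13547: ΔΔCt = (26.81−17.37) − (28.98−17.56) = 9.44 − 11.42 = -1.98; fold change = 2^1.98 = 3.945
CG12806: ΔΔCt = (29.41−17.37) − (30.63−17.56) = 12.04 − 13.07 = -1.03; fold change = 2^1.03 = 2.042
CG11316 has the largest |ΔΔCt| = 4.75.

26.909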